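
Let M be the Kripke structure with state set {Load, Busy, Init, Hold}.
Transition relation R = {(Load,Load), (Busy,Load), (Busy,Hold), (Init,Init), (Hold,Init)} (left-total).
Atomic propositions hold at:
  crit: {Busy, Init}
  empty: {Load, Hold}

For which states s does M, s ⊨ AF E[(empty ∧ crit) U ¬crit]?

{Load, Busy, Hold}

Sat(empty ∧ crit) = ∅
Sat(¬crit) = {Load, Hold}
E[(empty ∧ crit) U ¬crit]: least fixpoint, start Z0 = Sat(¬crit) = {Load, Hold}, add states in Sat(empty ∧ crit) with some successor in Z. Already a fixed point.
Sat(E[(empty ∧ crit) U ¬crit]) = {Load, Hold}
AF E[(empty ∧ crit) U ¬crit]: least fixpoint, start Z0 = {Load, Hold}, add states with every successor in Z. Z1 = {Load, Busy, Hold}; fixed.
Sat(AF E[(empty ∧ crit) U ¬crit]) = {Load, Busy, Hold}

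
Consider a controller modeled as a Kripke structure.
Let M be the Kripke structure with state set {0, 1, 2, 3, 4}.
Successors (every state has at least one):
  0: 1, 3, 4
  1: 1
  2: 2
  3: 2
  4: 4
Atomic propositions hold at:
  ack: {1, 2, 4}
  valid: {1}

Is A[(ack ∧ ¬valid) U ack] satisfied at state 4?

Yes

Sat(¬valid) = {0, 2, 3, 4}
Sat(ack ∧ ¬valid) = {2, 4}
A[(ack ∧ ¬valid) U ack]: least fixpoint, start Z0 = Sat(ack) = {1, 2, 4}, add states in Sat(ack ∧ ¬valid) with every successor in Z. Already a fixed point.
Sat(A[(ack ∧ ¬valid) U ack]) = {1, 2, 4}
4 ∈ Sat(A[(ack ∧ ¬valid) U ack]) = {1, 2, 4}, so the formula holds at 4.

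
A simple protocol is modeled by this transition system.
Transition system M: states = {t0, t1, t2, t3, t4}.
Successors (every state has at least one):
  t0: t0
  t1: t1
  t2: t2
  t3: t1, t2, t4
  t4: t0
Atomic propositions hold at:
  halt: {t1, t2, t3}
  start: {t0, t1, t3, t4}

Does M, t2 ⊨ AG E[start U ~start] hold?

Sat(~start) = {t2}
E[start U ~start]: least fixpoint, start Z0 = Sat(~start) = {t2}, add states in Sat(start) with some successor in Z. Z1 = {t2, t3}; fixed.
Sat(E[start U ~start]) = {t2, t3}
AG E[start U ~start]: greatest fixpoint, start Z0 = {t2, t3}, keep only states in Sat with every successor in Z. Z1 = {t2}; fixed.
Sat(AG E[start U ~start]) = {t2}
t2 ∈ Sat(AG E[start U ~start]) = {t2}, so the formula holds at t2.

Yes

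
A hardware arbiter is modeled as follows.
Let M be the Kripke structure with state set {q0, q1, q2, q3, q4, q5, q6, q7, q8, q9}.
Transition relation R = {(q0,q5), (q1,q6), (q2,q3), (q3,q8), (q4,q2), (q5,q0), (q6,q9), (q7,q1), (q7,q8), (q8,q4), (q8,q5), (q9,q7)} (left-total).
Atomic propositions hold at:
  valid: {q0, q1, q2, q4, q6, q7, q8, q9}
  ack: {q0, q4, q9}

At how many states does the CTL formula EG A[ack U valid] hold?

A[ack U valid]: least fixpoint, start Z0 = Sat(valid) = {q0, q1, q2, q4, q6, q7, q8, q9}, add states in Sat(ack) with every successor in Z. Already a fixed point.
Sat(A[ack U valid]) = {q0, q1, q2, q4, q6, q7, q8, q9}
EG A[ack U valid]: greatest fixpoint, start Z0 = {q0, q1, q2, q4, q6, q7, q8, q9}, keep only states in Sat with some successor in Z. Z1 = {q1, q4, q6, q7, q8, q9}; Z2 = {q1, q6, q7, q8, q9}; Z3 = {q1, q6, q7, q9}; fixed.
Sat(EG A[ack U valid]) = {q1, q6, q7, q9}
|Sat(EG A[ack U valid])| = |{q1, q6, q7, q9}| = 4.

4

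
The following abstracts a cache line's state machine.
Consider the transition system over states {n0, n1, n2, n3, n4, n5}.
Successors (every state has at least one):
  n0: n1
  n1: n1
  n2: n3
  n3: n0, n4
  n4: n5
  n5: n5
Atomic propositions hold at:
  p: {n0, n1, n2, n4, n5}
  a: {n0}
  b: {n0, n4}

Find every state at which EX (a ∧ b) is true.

{n3}

Sat(a ∧ b) = {n0}
Sat(EX (a ∧ b)) = {s : some successor in {n0}} = {n3}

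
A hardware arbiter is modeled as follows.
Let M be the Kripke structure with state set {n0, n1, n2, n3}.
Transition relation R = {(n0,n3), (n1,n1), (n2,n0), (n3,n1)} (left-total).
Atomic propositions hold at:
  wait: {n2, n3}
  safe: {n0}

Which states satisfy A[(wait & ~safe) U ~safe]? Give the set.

{n1, n2, n3}

Sat(~safe) = {n1, n2, n3}
Sat(wait & ~safe) = {n2, n3}
A[(wait & ~safe) U ~safe]: least fixpoint, start Z0 = Sat(~safe) = {n1, n2, n3}, add states in Sat(wait & ~safe) with every successor in Z. Already a fixed point.
Sat(A[(wait & ~safe) U ~safe]) = {n1, n2, n3}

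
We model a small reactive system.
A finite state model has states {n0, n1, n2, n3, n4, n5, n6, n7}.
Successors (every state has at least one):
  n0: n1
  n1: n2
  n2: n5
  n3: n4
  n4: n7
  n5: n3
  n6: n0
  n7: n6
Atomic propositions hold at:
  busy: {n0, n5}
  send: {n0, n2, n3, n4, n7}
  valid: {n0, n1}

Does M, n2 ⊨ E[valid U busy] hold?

No

E[valid U busy]: least fixpoint, start Z0 = Sat(busy) = {n0, n5}, add states in Sat(valid) with some successor in Z. Already a fixed point.
Sat(E[valid U busy]) = {n0, n5}
n2 ∉ Sat(E[valid U busy]) = {n0, n5}, so the formula does not hold at n2.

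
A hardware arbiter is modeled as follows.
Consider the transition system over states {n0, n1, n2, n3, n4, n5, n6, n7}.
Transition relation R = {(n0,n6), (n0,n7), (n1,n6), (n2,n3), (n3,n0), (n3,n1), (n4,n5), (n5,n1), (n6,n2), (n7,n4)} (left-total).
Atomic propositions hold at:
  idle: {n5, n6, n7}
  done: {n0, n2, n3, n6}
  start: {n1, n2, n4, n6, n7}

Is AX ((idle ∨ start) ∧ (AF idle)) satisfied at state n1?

Sat(idle ∨ start) = {n1, n2, n4, n5, n6, n7}
AF idle: least fixpoint, start Z0 = {n5, n6, n7}, add states with every successor in Z. Z1 = {n0, n1, n4, n5, n6, n7}; Z2 = {n0, n1, n3, n4, n5, n6, n7}; Z3 = {n0, n1, n2, n3, n4, n5, n6, n7}; fixed.
Sat(AF idle) = {n0, n1, n2, n3, n4, n5, n6, n7}
Sat((idle ∨ start) ∧ (AF idle)) = {n1, n2, n4, n5, n6, n7}
Sat(AX ((idle ∨ start) ∧ (AF idle))) = {s : every successor in {n1, n2, n4, n5, n6, n7}} = {n0, n1, n4, n5, n6, n7}
n1 ∈ Sat(AX ((idle ∨ start) ∧ (AF idle))) = {n0, n1, n4, n5, n6, n7}, so the formula holds at n1.

Yes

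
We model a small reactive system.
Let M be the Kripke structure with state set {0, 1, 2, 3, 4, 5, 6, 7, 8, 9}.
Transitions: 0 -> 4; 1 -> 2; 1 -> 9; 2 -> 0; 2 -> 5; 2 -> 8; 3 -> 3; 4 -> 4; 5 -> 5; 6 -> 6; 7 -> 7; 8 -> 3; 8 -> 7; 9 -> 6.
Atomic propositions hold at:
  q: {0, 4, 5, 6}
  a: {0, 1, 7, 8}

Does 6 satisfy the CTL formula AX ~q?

No

Sat(~q) = {1, 2, 3, 7, 8, 9}
Sat(AX ~q) = {s : every successor in {1, 2, 3, 7, 8, 9}} = {1, 3, 7, 8}
6 ∉ Sat(AX ~q) = {1, 3, 7, 8}, so the formula does not hold at 6.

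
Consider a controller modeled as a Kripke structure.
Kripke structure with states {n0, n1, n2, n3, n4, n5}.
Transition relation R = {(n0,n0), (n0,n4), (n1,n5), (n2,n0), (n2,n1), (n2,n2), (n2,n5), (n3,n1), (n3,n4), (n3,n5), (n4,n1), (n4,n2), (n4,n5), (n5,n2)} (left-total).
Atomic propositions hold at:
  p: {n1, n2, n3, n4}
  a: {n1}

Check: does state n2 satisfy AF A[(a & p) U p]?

Yes

Sat(a & p) = {n1}
A[(a & p) U p]: least fixpoint, start Z0 = Sat(p) = {n1, n2, n3, n4}, add states in Sat(a & p) with every successor in Z. Already a fixed point.
Sat(A[(a & p) U p]) = {n1, n2, n3, n4}
AF A[(a & p) U p]: least fixpoint, start Z0 = {n1, n2, n3, n4}, add states with every successor in Z. Z1 = {n1, n2, n3, n4, n5}; fixed.
Sat(AF A[(a & p) U p]) = {n1, n2, n3, n4, n5}
n2 ∈ Sat(AF A[(a & p) U p]) = {n1, n2, n3, n4, n5}, so the formula holds at n2.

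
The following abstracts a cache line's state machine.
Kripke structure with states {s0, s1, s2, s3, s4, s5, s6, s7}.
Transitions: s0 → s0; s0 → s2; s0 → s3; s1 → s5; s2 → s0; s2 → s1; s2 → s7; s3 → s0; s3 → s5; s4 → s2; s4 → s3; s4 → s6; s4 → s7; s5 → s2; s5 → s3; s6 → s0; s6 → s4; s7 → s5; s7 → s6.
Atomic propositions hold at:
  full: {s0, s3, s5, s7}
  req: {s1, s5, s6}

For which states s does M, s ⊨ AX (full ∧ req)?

{s1}

Sat(full ∧ req) = {s5}
Sat(AX (full ∧ req)) = {s : every successor in {s5}} = {s1}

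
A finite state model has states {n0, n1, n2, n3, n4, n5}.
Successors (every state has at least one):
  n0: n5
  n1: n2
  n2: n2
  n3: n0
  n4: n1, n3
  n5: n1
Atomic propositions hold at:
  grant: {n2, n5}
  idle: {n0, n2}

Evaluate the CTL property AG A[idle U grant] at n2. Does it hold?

Yes

A[idle U grant]: least fixpoint, start Z0 = Sat(grant) = {n2, n5}, add states in Sat(idle) with every successor in Z. Z1 = {n0, n2, n5}; fixed.
Sat(A[idle U grant]) = {n0, n2, n5}
AG A[idle U grant]: greatest fixpoint, start Z0 = {n0, n2, n5}, keep only states in Sat with every successor in Z. Z1 = {n0, n2}; Z2 = {n2}; fixed.
Sat(AG A[idle U grant]) = {n2}
n2 ∈ Sat(AG A[idle U grant]) = {n2}, so the formula holds at n2.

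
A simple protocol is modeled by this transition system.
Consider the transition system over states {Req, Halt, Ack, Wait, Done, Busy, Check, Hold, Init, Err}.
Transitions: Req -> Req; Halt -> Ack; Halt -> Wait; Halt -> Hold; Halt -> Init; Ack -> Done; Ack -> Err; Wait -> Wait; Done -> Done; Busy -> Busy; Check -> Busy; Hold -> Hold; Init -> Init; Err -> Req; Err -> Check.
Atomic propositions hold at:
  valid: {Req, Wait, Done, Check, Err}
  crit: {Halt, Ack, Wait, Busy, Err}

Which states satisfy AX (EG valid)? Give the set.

{Req, Ack, Wait, Done}

EG valid: greatest fixpoint, start Z0 = {Req, Wait, Done, Check, Err}, keep only states in Sat with some successor in Z. Z1 = {Req, Wait, Done, Err}; fixed.
Sat(EG valid) = {Req, Wait, Done, Err}
Sat(AX (EG valid)) = {s : every successor in {Req, Wait, Done, Err}} = {Req, Ack, Wait, Done}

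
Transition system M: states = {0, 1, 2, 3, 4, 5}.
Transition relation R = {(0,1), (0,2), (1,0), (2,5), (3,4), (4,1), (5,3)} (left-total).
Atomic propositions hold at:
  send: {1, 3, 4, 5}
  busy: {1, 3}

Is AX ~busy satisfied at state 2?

Sat(~busy) = {0, 2, 4, 5}
Sat(AX ~busy) = {s : every successor in {0, 2, 4, 5}} = {1, 2, 3}
2 ∈ Sat(AX ~busy) = {1, 2, 3}, so the formula holds at 2.

Yes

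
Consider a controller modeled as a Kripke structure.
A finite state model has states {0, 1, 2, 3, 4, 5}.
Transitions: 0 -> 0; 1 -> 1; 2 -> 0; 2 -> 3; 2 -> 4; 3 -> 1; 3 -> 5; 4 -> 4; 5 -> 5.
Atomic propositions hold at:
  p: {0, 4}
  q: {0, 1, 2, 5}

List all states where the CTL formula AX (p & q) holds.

{0}

Sat(p & q) = {0}
Sat(AX (p & q)) = {s : every successor in {0}} = {0}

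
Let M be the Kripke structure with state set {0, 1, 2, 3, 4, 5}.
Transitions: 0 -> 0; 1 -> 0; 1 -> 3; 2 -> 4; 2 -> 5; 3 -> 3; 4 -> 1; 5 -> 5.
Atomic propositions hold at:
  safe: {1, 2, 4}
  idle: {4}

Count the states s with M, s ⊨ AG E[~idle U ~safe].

Sat(~idle) = {0, 1, 2, 3, 5}
Sat(~safe) = {0, 3, 5}
E[~idle U ~safe]: least fixpoint, start Z0 = Sat(~safe) = {0, 3, 5}, add states in Sat(~idle) with some successor in Z. Z1 = {0, 1, 2, 3, 5}; fixed.
Sat(E[~idle U ~safe]) = {0, 1, 2, 3, 5}
AG E[~idle U ~safe]: greatest fixpoint, start Z0 = {0, 1, 2, 3, 5}, keep only states in Sat with every successor in Z. Z1 = {0, 1, 3, 5}; fixed.
Sat(AG E[~idle U ~safe]) = {0, 1, 3, 5}
|Sat(AG E[~idle U ~safe])| = |{0, 1, 3, 5}| = 4.

4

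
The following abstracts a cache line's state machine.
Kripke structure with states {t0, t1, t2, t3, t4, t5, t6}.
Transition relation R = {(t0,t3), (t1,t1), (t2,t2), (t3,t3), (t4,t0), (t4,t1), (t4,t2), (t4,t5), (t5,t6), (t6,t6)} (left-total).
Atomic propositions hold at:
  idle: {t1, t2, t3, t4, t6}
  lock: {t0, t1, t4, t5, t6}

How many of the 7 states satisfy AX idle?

6

Sat(AX idle) = {s : every successor in {t1, t2, t3, t4, t6}} = {t0, t1, t2, t3, t5, t6}
|Sat(AX idle)| = |{t0, t1, t2, t3, t5, t6}| = 6.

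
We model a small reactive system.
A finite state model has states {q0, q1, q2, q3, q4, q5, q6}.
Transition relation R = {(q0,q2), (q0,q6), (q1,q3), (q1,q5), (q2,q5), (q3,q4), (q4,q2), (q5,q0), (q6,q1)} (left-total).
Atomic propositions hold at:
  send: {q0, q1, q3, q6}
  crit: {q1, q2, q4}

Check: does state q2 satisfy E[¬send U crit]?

Sat(¬send) = {q2, q4, q5}
E[¬send U crit]: least fixpoint, start Z0 = Sat(crit) = {q1, q2, q4}, add states in Sat(¬send) with some successor in Z. Already a fixed point.
Sat(E[¬send U crit]) = {q1, q2, q4}
q2 ∈ Sat(E[¬send U crit]) = {q1, q2, q4}, so the formula holds at q2.

Yes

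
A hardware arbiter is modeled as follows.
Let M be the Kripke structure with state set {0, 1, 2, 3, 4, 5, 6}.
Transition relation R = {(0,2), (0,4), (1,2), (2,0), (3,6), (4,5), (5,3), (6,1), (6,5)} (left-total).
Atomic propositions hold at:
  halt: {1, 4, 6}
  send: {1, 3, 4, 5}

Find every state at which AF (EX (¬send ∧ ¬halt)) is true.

Sat(¬send) = {0, 2, 6}
Sat(¬halt) = {0, 2, 3, 5}
Sat(¬send ∧ ¬halt) = {0, 2}
Sat(EX (¬send ∧ ¬halt)) = {s : some successor in {0, 2}} = {0, 1, 2}
AF (EX (¬send ∧ ¬halt)): least fixpoint, start Z0 = {0, 1, 2}, add states with every successor in Z. Already a fixed point.
Sat(AF (EX (¬send ∧ ¬halt))) = {0, 1, 2}

{0, 1, 2}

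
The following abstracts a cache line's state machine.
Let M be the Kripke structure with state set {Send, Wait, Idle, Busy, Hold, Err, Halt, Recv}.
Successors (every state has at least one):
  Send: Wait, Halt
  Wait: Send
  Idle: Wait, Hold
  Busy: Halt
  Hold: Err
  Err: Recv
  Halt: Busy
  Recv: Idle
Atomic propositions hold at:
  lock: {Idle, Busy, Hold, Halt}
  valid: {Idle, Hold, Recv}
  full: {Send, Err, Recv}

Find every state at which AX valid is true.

Sat(AX valid) = {s : every successor in {Idle, Hold, Recv}} = {Err, Recv}

{Err, Recv}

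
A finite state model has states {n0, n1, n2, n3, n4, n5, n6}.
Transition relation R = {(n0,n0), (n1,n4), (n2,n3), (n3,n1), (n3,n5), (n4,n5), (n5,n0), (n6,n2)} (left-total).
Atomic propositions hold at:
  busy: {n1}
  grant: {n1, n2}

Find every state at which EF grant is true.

EF grant: least fixpoint, start Z0 = {n1, n2}, add states with some successor in Z. Z1 = {n1, n2, n3, n6}; fixed.
Sat(EF grant) = {n1, n2, n3, n6}

{n1, n2, n3, n6}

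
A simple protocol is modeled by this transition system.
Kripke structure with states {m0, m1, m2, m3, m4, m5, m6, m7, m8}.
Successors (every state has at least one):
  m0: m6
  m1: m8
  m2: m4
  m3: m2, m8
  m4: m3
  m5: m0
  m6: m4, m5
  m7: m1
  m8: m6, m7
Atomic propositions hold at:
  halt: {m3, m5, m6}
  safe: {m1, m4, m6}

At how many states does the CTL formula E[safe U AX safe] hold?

Sat(AX safe) = {s : every successor in {m1, m4, m6}} = {m0, m2, m7}
E[safe U AX safe]: least fixpoint, start Z0 = Sat(AX safe) = {m0, m2, m7}, add states in Sat(safe) with some successor in Z. Already a fixed point.
Sat(E[safe U AX safe]) = {m0, m2, m7}
|Sat(E[safe U AX safe])| = |{m0, m2, m7}| = 3.

3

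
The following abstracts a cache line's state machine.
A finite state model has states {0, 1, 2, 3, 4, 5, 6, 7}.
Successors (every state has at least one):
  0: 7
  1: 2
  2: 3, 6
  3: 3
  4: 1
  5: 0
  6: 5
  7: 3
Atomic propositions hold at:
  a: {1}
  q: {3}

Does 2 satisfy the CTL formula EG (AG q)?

No

AG q: greatest fixpoint, start Z0 = {3}, keep only states in Sat with every successor in Z. Already a fixed point.
Sat(AG q) = {3}
EG (AG q): greatest fixpoint, start Z0 = {3}, keep only states in Sat with some successor in Z. Already a fixed point.
Sat(EG (AG q)) = {3}
2 ∉ Sat(EG (AG q)) = {3}, so the formula does not hold at 2.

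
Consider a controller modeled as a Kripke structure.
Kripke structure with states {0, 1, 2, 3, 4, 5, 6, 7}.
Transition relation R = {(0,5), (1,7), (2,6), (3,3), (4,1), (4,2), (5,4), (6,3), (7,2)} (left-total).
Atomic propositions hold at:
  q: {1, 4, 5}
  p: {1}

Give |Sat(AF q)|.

4

AF q: least fixpoint, start Z0 = {1, 4, 5}, add states with every successor in Z. Z1 = {0, 1, 4, 5}; fixed.
Sat(AF q) = {0, 1, 4, 5}
|Sat(AF q)| = |{0, 1, 4, 5}| = 4.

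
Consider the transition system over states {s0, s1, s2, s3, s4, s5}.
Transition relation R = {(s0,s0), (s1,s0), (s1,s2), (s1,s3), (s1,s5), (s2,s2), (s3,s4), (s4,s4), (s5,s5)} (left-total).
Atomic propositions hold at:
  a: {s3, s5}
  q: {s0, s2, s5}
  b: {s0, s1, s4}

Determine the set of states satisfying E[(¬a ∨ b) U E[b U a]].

{s1, s3, s5}

Sat(¬a) = {s0, s1, s2, s4}
Sat(¬a ∨ b) = {s0, s1, s2, s4}
E[b U a]: least fixpoint, start Z0 = Sat(a) = {s3, s5}, add states in Sat(b) with some successor in Z. Z1 = {s1, s3, s5}; fixed.
Sat(E[b U a]) = {s1, s3, s5}
E[(¬a ∨ b) U E[b U a]]: least fixpoint, start Z0 = Sat(E[b U a]) = {s1, s3, s5}, add states in Sat(¬a ∨ b) with some successor in Z. Already a fixed point.
Sat(E[(¬a ∨ b) U E[b U a]]) = {s1, s3, s5}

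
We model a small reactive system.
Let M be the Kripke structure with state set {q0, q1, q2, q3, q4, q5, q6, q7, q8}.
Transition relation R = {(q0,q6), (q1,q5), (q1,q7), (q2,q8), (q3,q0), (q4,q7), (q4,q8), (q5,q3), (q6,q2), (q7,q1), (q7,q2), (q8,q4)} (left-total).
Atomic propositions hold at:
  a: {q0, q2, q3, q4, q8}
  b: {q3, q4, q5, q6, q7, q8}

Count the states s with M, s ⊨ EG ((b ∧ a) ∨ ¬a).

Sat(b ∧ a) = {q3, q4, q8}
Sat(¬a) = {q1, q5, q6, q7}
Sat((b ∧ a) ∨ ¬a) = {q1, q3, q4, q5, q6, q7, q8}
EG ((b ∧ a) ∨ ¬a): greatest fixpoint, start Z0 = {q1, q3, q4, q5, q6, q7, q8}, keep only states in Sat with some successor in Z. Z1 = {q1, q4, q5, q7, q8}; Z2 = {q1, q4, q7, q8}; fixed.
Sat(EG ((b ∧ a) ∨ ¬a)) = {q1, q4, q7, q8}
|Sat(EG ((b ∧ a) ∨ ¬a))| = |{q1, q4, q7, q8}| = 4.

4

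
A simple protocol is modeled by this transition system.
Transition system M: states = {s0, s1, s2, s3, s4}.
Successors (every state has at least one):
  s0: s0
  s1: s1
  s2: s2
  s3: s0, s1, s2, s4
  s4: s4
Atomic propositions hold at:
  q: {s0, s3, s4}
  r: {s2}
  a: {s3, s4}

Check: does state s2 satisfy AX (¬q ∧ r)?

Sat(¬q) = {s1, s2}
Sat(¬q ∧ r) = {s2}
Sat(AX (¬q ∧ r)) = {s : every successor in {s2}} = {s2}
s2 ∈ Sat(AX (¬q ∧ r)) = {s2}, so the formula holds at s2.

Yes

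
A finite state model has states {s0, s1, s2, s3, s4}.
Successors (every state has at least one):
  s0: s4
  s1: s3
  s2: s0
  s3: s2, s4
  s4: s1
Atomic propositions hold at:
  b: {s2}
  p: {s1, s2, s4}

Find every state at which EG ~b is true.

Sat(~b) = {s0, s1, s3, s4}
EG ~b: greatest fixpoint, start Z0 = {s0, s1, s3, s4}, keep only states in Sat with some successor in Z. Already a fixed point.
Sat(EG ~b) = {s0, s1, s3, s4}

{s0, s1, s3, s4}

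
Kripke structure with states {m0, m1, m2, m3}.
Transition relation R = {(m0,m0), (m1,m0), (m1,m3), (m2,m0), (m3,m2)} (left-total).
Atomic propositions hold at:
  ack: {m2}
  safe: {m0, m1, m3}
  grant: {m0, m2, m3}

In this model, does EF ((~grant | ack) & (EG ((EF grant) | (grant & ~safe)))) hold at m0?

No

Sat(~grant) = {m1}
Sat(~grant | ack) = {m1, m2}
EF grant: least fixpoint, start Z0 = {m0, m2, m3}, add states with some successor in Z. Z1 = {m0, m1, m2, m3}; fixed.
Sat(EF grant) = {m0, m1, m2, m3}
Sat(~safe) = {m2}
Sat(grant & ~safe) = {m2}
Sat((EF grant) | (grant & ~safe)) = {m0, m1, m2, m3}
EG ((EF grant) | (grant & ~safe)): greatest fixpoint, start Z0 = {m0, m1, m2, m3}, keep only states in Sat with some successor in Z. Already a fixed point.
Sat(EG ((EF grant) | (grant & ~safe))) = {m0, m1, m2, m3}
Sat((~grant | ack) & (EG ((EF grant) | (grant & ~safe)))) = {m1, m2}
EF ((~grant | ack) & (EG ((EF grant) | (grant & ~safe)))): least fixpoint, start Z0 = {m1, m2}, add states with some successor in Z. Z1 = {m1, m2, m3}; fixed.
Sat(EF ((~grant | ack) & (EG ((EF grant) | (grant & ~safe))))) = {m1, m2, m3}
m0 ∉ Sat(EF ((~grant | ack) & (EG ((EF grant) | (grant & ~safe))))) = {m1, m2, m3}, so the formula does not hold at m0.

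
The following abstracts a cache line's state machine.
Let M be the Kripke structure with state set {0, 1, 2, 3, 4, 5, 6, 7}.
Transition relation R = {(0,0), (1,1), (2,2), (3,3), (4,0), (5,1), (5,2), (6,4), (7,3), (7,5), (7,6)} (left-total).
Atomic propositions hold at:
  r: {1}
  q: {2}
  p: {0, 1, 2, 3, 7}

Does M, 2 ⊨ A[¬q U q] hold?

Yes

Sat(¬q) = {0, 1, 3, 4, 5, 6, 7}
A[¬q U q]: least fixpoint, start Z0 = Sat(q) = {2}, add states in Sat(¬q) with every successor in Z. Already a fixed point.
Sat(A[¬q U q]) = {2}
2 ∈ Sat(A[¬q U q]) = {2}, so the formula holds at 2.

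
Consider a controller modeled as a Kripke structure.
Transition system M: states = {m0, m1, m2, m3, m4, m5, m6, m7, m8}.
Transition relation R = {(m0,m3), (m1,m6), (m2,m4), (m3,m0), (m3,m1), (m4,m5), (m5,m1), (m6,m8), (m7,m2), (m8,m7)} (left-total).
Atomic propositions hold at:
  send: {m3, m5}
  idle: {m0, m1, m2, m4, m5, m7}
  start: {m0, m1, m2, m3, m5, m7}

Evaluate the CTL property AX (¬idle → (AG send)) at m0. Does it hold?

Sat(¬idle) = {m3, m6, m8}
AG send: greatest fixpoint, start Z0 = {m3, m5}, keep only states in Sat with every successor in Z. Z1 = ∅; fixed.
Sat(AG send) = ∅
Sat(¬idle → (AG send)) = {m0, m1, m2, m4, m5, m7}
Sat(AX (¬idle → (AG send))) = {s : every successor in {m0, m1, m2, m4, m5, m7}} = {m2, m3, m4, m5, m7, m8}
m0 ∉ Sat(AX (¬idle → (AG send))) = {m2, m3, m4, m5, m7, m8}, so the formula does not hold at m0.

No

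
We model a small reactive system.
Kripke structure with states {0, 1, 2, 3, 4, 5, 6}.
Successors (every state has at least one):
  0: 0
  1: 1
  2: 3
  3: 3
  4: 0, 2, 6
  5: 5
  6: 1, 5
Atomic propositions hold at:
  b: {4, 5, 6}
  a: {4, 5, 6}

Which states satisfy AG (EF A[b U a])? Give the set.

A[b U a]: least fixpoint, start Z0 = Sat(a) = {4, 5, 6}, add states in Sat(b) with every successor in Z. Already a fixed point.
Sat(A[b U a]) = {4, 5, 6}
EF A[b U a]: least fixpoint, start Z0 = {4, 5, 6}, add states with some successor in Z. Already a fixed point.
Sat(EF A[b U a]) = {4, 5, 6}
AG (EF A[b U a]): greatest fixpoint, start Z0 = {4, 5, 6}, keep only states in Sat with every successor in Z. Z1 = {5}; fixed.
Sat(AG (EF A[b U a])) = {5}

{5}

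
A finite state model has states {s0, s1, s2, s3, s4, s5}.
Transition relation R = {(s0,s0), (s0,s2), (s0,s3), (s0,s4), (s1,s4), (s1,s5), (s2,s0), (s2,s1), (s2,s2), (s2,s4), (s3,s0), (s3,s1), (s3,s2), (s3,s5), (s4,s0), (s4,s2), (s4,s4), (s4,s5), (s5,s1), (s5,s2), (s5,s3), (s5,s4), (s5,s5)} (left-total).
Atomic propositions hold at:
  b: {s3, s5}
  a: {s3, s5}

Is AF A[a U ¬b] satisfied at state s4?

Sat(¬b) = {s0, s1, s2, s4}
A[a U ¬b]: least fixpoint, start Z0 = Sat(¬b) = {s0, s1, s2, s4}, add states in Sat(a) with every successor in Z. Already a fixed point.
Sat(A[a U ¬b]) = {s0, s1, s2, s4}
AF A[a U ¬b]: least fixpoint, start Z0 = {s0, s1, s2, s4}, add states with every successor in Z. Already a fixed point.
Sat(AF A[a U ¬b]) = {s0, s1, s2, s4}
s4 ∈ Sat(AF A[a U ¬b]) = {s0, s1, s2, s4}, so the formula holds at s4.

Yes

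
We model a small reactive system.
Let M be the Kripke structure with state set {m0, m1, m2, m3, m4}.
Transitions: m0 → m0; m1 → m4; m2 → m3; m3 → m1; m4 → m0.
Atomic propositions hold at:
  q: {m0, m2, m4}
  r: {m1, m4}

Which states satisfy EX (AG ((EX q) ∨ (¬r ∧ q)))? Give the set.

{m0, m1, m3, m4}

Sat(EX q) = {s : some successor in {m0, m2, m4}} = {m0, m1, m4}
Sat(¬r) = {m0, m2, m3}
Sat(¬r ∧ q) = {m0, m2}
Sat((EX q) ∨ (¬r ∧ q)) = {m0, m1, m2, m4}
AG ((EX q) ∨ (¬r ∧ q)): greatest fixpoint, start Z0 = {m0, m1, m2, m4}, keep only states in Sat with every successor in Z. Z1 = {m0, m1, m4}; fixed.
Sat(AG ((EX q) ∨ (¬r ∧ q))) = {m0, m1, m4}
Sat(EX (AG ((EX q) ∨ (¬r ∧ q)))) = {s : some successor in {m0, m1, m4}} = {m0, m1, m3, m4}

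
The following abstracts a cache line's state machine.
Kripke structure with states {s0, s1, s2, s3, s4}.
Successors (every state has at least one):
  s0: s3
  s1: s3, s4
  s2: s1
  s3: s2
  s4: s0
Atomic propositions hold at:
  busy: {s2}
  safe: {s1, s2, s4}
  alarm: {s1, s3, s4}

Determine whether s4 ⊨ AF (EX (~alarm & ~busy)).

Yes

Sat(~alarm) = {s0, s2}
Sat(~busy) = {s0, s1, s3, s4}
Sat(~alarm & ~busy) = {s0}
Sat(EX (~alarm & ~busy)) = {s : some successor in {s0}} = {s4}
AF (EX (~alarm & ~busy)): least fixpoint, start Z0 = {s4}, add states with every successor in Z. Already a fixed point.
Sat(AF (EX (~alarm & ~busy))) = {s4}
s4 ∈ Sat(AF (EX (~alarm & ~busy))) = {s4}, so the formula holds at s4.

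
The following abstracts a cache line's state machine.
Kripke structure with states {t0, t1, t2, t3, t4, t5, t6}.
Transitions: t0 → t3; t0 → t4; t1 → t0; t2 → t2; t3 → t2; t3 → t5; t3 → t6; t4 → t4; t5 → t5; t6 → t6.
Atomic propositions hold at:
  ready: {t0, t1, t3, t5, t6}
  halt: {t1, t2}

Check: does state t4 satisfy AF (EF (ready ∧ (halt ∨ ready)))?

No

Sat(halt ∨ ready) = {t0, t1, t2, t3, t5, t6}
Sat(ready ∧ (halt ∨ ready)) = {t0, t1, t3, t5, t6}
EF (ready ∧ (halt ∨ ready)): least fixpoint, start Z0 = {t0, t1, t3, t5, t6}, add states with some successor in Z. Already a fixed point.
Sat(EF (ready ∧ (halt ∨ ready))) = {t0, t1, t3, t5, t6}
AF (EF (ready ∧ (halt ∨ ready))): least fixpoint, start Z0 = {t0, t1, t3, t5, t6}, add states with every successor in Z. Already a fixed point.
Sat(AF (EF (ready ∧ (halt ∨ ready)))) = {t0, t1, t3, t5, t6}
t4 ∉ Sat(AF (EF (ready ∧ (halt ∨ ready)))) = {t0, t1, t3, t5, t6}, so the formula does not hold at t4.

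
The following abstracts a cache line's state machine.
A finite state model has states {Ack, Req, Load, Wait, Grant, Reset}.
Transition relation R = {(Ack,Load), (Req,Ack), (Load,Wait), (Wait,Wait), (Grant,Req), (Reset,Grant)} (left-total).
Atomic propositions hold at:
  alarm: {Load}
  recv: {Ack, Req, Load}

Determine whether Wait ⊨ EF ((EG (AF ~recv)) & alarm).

No

Sat(~recv) = {Wait, Grant, Reset}
AF ~recv: least fixpoint, start Z0 = {Wait, Grant, Reset}, add states with every successor in Z. Z1 = {Load, Wait, Grant, Reset}; Z2 = {Ack, Load, Wait, Grant, Reset}; Z3 = {Ack, Req, Load, Wait, Grant, Reset}; fixed.
Sat(AF ~recv) = {Ack, Req, Load, Wait, Grant, Reset}
EG (AF ~recv): greatest fixpoint, start Z0 = {Ack, Req, Load, Wait, Grant, Reset}, keep only states in Sat with some successor in Z. Already a fixed point.
Sat(EG (AF ~recv)) = {Ack, Req, Load, Wait, Grant, Reset}
Sat((EG (AF ~recv)) & alarm) = {Load}
EF ((EG (AF ~recv)) & alarm): least fixpoint, start Z0 = {Load}, add states with some successor in Z. Z1 = {Ack, Load}; Z2 = {Ack, Req, Load}; Z3 = {Ack, Req, Load, Grant}; Z4 = {Ack, Req, Load, Grant, Reset}; fixed.
Sat(EF ((EG (AF ~recv)) & alarm)) = {Ack, Req, Load, Grant, Reset}
Wait ∉ Sat(EF ((EG (AF ~recv)) & alarm)) = {Ack, Req, Load, Grant, Reset}, so the formula does not hold at Wait.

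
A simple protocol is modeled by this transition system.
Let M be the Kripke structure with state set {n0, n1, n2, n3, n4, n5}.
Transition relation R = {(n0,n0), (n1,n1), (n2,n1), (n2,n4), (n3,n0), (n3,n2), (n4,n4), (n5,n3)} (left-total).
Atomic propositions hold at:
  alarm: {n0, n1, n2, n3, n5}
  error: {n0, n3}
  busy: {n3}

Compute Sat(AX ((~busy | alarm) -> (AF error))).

{n0, n5}

Sat(~busy) = {n0, n1, n2, n4, n5}
Sat(~busy | alarm) = {n0, n1, n2, n3, n4, n5}
AF error: least fixpoint, start Z0 = {n0, n3}, add states with every successor in Z. Z1 = {n0, n3, n5}; fixed.
Sat(AF error) = {n0, n3, n5}
Sat((~busy | alarm) -> (AF error)) = {n0, n3, n5}
Sat(AX ((~busy | alarm) -> (AF error))) = {s : every successor in {n0, n3, n5}} = {n0, n5}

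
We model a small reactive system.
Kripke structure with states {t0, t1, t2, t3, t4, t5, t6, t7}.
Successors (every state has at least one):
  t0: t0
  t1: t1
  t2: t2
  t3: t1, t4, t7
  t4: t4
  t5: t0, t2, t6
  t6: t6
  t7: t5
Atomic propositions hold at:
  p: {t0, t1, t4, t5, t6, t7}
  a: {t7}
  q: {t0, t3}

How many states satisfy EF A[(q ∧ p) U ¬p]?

Sat(q ∧ p) = {t0}
Sat(¬p) = {t2, t3}
A[(q ∧ p) U ¬p]: least fixpoint, start Z0 = Sat(¬p) = {t2, t3}, add states in Sat(q ∧ p) with every successor in Z. Already a fixed point.
Sat(A[(q ∧ p) U ¬p]) = {t2, t3}
EF A[(q ∧ p) U ¬p]: least fixpoint, start Z0 = {t2, t3}, add states with some successor in Z. Z1 = {t2, t3, t5}; Z2 = {t2, t3, t5, t7}; fixed.
Sat(EF A[(q ∧ p) U ¬p]) = {t2, t3, t5, t7}
|Sat(EF A[(q ∧ p) U ¬p])| = |{t2, t3, t5, t7}| = 4.

4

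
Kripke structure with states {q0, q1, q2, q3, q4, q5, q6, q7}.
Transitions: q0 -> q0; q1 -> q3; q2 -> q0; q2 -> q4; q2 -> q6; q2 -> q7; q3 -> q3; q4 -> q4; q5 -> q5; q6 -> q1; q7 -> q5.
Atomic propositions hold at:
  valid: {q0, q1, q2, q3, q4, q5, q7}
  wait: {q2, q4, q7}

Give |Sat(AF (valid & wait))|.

3

Sat(valid & wait) = {q2, q4, q7}
AF (valid & wait): least fixpoint, start Z0 = {q2, q4, q7}, add states with every successor in Z. Already a fixed point.
Sat(AF (valid & wait)) = {q2, q4, q7}
|Sat(AF (valid & wait))| = |{q2, q4, q7}| = 3.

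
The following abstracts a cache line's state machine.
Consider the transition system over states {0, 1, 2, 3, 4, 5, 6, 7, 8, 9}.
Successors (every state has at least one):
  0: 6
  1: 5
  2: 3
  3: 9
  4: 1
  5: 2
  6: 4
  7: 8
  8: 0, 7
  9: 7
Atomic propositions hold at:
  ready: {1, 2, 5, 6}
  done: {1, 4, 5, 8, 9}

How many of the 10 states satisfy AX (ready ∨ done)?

7

Sat(ready ∨ done) = {1, 2, 4, 5, 6, 8, 9}
Sat(AX (ready ∨ done)) = {s : every successor in {1, 2, 4, 5, 6, 8, 9}} = {0, 1, 3, 4, 5, 6, 7}
|Sat(AX (ready ∨ done))| = |{0, 1, 3, 4, 5, 6, 7}| = 7.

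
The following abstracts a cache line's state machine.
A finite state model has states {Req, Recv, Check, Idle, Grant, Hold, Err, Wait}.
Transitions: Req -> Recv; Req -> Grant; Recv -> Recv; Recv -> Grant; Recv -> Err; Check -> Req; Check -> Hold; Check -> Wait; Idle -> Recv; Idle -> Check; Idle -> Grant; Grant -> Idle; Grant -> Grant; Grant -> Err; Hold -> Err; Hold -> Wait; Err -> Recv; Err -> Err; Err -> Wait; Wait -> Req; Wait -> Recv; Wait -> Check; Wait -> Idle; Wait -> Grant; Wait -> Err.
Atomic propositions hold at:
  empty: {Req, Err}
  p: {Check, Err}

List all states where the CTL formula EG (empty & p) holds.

Sat(empty & p) = {Err}
EG (empty & p): greatest fixpoint, start Z0 = {Err}, keep only states in Sat with some successor in Z. Already a fixed point.
Sat(EG (empty & p)) = {Err}

{Err}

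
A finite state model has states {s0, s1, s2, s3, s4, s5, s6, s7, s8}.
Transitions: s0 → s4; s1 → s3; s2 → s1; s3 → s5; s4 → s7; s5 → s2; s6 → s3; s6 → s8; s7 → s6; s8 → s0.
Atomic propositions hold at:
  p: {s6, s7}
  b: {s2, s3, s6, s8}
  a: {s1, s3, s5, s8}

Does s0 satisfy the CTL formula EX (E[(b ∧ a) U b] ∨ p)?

Sat(b ∧ a) = {s3, s8}
E[(b ∧ a) U b]: least fixpoint, start Z0 = Sat(b) = {s2, s3, s6, s8}, add states in Sat(b ∧ a) with some successor in Z. Already a fixed point.
Sat(E[(b ∧ a) U b]) = {s2, s3, s6, s8}
Sat(E[(b ∧ a) U b] ∨ p) = {s2, s3, s6, s7, s8}
Sat(EX (E[(b ∧ a) U b] ∨ p)) = {s : some successor in {s2, s3, s6, s7, s8}} = {s1, s4, s5, s6, s7}
s0 ∉ Sat(EX (E[(b ∧ a) U b] ∨ p)) = {s1, s4, s5, s6, s7}, so the formula does not hold at s0.

No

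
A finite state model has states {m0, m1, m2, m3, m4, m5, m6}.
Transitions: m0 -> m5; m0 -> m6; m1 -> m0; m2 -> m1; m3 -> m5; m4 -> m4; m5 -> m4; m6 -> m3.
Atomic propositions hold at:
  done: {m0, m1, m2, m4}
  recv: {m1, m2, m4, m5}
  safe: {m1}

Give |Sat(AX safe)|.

Sat(AX safe) = {s : every successor in {m1}} = {m2}
|Sat(AX safe)| = |{m2}| = 1.

1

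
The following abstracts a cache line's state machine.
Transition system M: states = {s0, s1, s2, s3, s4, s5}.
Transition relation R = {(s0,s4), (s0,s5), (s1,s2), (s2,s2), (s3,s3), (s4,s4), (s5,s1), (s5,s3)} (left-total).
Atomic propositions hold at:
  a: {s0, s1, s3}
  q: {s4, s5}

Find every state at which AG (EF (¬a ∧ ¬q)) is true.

{s1, s2}

Sat(¬a) = {s2, s4, s5}
Sat(¬q) = {s0, s1, s2, s3}
Sat(¬a ∧ ¬q) = {s2}
EF (¬a ∧ ¬q): least fixpoint, start Z0 = {s2}, add states with some successor in Z. Z1 = {s1, s2}; Z2 = {s1, s2, s5}; Z3 = {s0, s1, s2, s5}; fixed.
Sat(EF (¬a ∧ ¬q)) = {s0, s1, s2, s5}
AG (EF (¬a ∧ ¬q)): greatest fixpoint, start Z0 = {s0, s1, s2, s5}, keep only states in Sat with every successor in Z. Z1 = {s1, s2}; fixed.
Sat(AG (EF (¬a ∧ ¬q))) = {s1, s2}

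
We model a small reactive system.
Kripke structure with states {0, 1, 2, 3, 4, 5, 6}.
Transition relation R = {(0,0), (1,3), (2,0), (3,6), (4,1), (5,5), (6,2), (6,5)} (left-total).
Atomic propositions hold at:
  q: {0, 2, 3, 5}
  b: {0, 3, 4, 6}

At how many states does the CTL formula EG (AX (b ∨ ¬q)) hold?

Sat(¬q) = {1, 4, 6}
Sat(b ∨ ¬q) = {0, 1, 3, 4, 6}
Sat(AX (b ∨ ¬q)) = {s : every successor in {0, 1, 3, 4, 6}} = {0, 1, 2, 3, 4}
EG (AX (b ∨ ¬q)): greatest fixpoint, start Z0 = {0, 1, 2, 3, 4}, keep only states in Sat with some successor in Z. Z1 = {0, 1, 2, 4}; Z2 = {0, 2, 4}; Z3 = {0, 2}; fixed.
Sat(EG (AX (b ∨ ¬q))) = {0, 2}
|Sat(EG (AX (b ∨ ¬q)))| = |{0, 2}| = 2.

2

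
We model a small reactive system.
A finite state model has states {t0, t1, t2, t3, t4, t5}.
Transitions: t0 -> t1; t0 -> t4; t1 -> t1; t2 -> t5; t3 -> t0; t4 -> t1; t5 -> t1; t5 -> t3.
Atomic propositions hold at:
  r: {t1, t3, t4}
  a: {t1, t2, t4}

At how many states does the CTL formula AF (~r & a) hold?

Sat(~r) = {t0, t2, t5}
Sat(~r & a) = {t2}
AF (~r & a): least fixpoint, start Z0 = {t2}, add states with every successor in Z. Already a fixed point.
Sat(AF (~r & a)) = {t2}
|Sat(AF (~r & a))| = |{t2}| = 1.

1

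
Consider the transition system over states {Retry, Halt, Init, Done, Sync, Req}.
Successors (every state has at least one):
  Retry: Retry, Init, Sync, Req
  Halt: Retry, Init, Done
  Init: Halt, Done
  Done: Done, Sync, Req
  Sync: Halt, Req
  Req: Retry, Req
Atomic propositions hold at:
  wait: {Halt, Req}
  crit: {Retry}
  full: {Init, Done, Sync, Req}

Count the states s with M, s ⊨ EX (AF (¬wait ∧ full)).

4

Sat(¬wait) = {Retry, Init, Done, Sync}
Sat(¬wait ∧ full) = {Init, Done, Sync}
AF (¬wait ∧ full): least fixpoint, start Z0 = {Init, Done, Sync}, add states with every successor in Z. Already a fixed point.
Sat(AF (¬wait ∧ full)) = {Init, Done, Sync}
Sat(EX (AF (¬wait ∧ full))) = {s : some successor in {Init, Done, Sync}} = {Retry, Halt, Init, Done}
|Sat(EX (AF (¬wait ∧ full)))| = |{Retry, Halt, Init, Done}| = 4.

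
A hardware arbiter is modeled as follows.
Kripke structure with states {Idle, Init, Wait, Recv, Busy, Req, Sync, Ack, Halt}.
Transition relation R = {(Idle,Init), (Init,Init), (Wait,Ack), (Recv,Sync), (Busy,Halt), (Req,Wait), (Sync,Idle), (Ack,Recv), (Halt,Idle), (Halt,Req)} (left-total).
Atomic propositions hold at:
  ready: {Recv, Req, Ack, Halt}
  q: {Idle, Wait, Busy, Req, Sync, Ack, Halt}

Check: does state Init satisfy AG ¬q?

Yes

Sat(¬q) = {Init, Recv}
AG ¬q: greatest fixpoint, start Z0 = {Init, Recv}, keep only states in Sat with every successor in Z. Z1 = {Init}; fixed.
Sat(AG ¬q) = {Init}
Init ∈ Sat(AG ¬q) = {Init}, so the formula holds at Init.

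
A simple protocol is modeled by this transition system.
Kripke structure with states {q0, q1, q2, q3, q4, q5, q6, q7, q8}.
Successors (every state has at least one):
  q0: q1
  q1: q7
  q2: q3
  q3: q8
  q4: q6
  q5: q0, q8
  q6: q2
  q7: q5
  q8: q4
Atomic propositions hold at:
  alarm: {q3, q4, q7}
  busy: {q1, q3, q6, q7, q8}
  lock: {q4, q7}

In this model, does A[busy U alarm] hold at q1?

Yes

A[busy U alarm]: least fixpoint, start Z0 = Sat(alarm) = {q3, q4, q7}, add states in Sat(busy) with every successor in Z. Z1 = {q1, q3, q4, q7, q8}; fixed.
Sat(A[busy U alarm]) = {q1, q3, q4, q7, q8}
q1 ∈ Sat(A[busy U alarm]) = {q1, q3, q4, q7, q8}, so the formula holds at q1.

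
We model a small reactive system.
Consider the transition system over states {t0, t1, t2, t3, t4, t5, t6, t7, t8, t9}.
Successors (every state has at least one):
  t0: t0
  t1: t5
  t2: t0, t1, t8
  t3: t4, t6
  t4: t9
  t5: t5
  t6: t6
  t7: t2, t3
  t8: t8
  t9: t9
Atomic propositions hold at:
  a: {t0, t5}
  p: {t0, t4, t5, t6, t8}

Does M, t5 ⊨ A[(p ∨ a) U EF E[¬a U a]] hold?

Sat(p ∨ a) = {t0, t4, t5, t6, t8}
Sat(¬a) = {t1, t2, t3, t4, t6, t7, t8, t9}
E[¬a U a]: least fixpoint, start Z0 = Sat(a) = {t0, t5}, add states in Sat(¬a) with some successor in Z. Z1 = {t0, t1, t2, t5}; Z2 = {t0, t1, t2, t5, t7}; fixed.
Sat(E[¬a U a]) = {t0, t1, t2, t5, t7}
EF E[¬a U a]: least fixpoint, start Z0 = {t0, t1, t2, t5, t7}, add states with some successor in Z. Already a fixed point.
Sat(EF E[¬a U a]) = {t0, t1, t2, t5, t7}
A[(p ∨ a) U EF E[¬a U a]]: least fixpoint, start Z0 = Sat(EF E[¬a U a]) = {t0, t1, t2, t5, t7}, add states in Sat(p ∨ a) with every successor in Z. Already a fixed point.
Sat(A[(p ∨ a) U EF E[¬a U a]]) = {t0, t1, t2, t5, t7}
t5 ∈ Sat(A[(p ∨ a) U EF E[¬a U a]]) = {t0, t1, t2, t5, t7}, so the formula holds at t5.

Yes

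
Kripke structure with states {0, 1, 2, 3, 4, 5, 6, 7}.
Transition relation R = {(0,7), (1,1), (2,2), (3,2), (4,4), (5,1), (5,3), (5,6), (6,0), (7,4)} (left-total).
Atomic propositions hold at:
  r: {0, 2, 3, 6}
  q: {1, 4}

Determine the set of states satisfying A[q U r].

A[q U r]: least fixpoint, start Z0 = Sat(r) = {0, 2, 3, 6}, add states in Sat(q) with every successor in Z. Already a fixed point.
Sat(A[q U r]) = {0, 2, 3, 6}

{0, 2, 3, 6}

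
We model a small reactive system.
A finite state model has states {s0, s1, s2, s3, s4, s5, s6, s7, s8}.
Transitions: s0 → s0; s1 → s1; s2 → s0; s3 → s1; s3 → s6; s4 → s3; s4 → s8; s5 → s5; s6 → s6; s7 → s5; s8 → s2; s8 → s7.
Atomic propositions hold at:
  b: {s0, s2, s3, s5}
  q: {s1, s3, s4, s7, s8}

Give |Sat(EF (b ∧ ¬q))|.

Sat(¬q) = {s0, s2, s5, s6}
Sat(b ∧ ¬q) = {s0, s2, s5}
EF (b ∧ ¬q): least fixpoint, start Z0 = {s0, s2, s5}, add states with some successor in Z. Z1 = {s0, s2, s5, s7, s8}; Z2 = {s0, s2, s4, s5, s7, s8}; fixed.
Sat(EF (b ∧ ¬q)) = {s0, s2, s4, s5, s7, s8}
|Sat(EF (b ∧ ¬q))| = |{s0, s2, s4, s5, s7, s8}| = 6.

6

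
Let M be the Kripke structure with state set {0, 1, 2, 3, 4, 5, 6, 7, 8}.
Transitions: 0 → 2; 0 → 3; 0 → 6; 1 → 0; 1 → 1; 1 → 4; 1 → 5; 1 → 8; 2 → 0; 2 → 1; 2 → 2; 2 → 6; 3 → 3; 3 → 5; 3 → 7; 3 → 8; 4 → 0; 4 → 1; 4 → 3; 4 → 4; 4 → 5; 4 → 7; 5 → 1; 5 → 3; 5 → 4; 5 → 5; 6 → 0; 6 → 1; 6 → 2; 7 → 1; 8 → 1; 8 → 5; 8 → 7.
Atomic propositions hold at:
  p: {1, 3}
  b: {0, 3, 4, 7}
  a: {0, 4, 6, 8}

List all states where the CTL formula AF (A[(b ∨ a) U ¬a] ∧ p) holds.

Sat(b ∨ a) = {0, 3, 4, 6, 7, 8}
Sat(¬a) = {1, 2, 3, 5, 7}
A[(b ∨ a) U ¬a]: least fixpoint, start Z0 = Sat(¬a) = {1, 2, 3, 5, 7}, add states in Sat(b ∨ a) with every successor in Z. Z1 = {1, 2, 3, 5, 7, 8}; fixed.
Sat(A[(b ∨ a) U ¬a]) = {1, 2, 3, 5, 7, 8}
Sat(A[(b ∨ a) U ¬a] ∧ p) = {1, 3}
AF (A[(b ∨ a) U ¬a] ∧ p): least fixpoint, start Z0 = {1, 3}, add states with every successor in Z. Z1 = {1, 3, 7}; fixed.
Sat(AF (A[(b ∨ a) U ¬a] ∧ p)) = {1, 3, 7}

{1, 3, 7}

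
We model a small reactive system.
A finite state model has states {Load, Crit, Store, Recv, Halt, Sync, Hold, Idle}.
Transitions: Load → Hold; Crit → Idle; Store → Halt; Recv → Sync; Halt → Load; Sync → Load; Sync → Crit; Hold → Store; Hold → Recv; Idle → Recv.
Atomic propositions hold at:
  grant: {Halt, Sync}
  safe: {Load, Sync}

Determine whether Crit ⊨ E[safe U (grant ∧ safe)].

Sat(grant ∧ safe) = {Sync}
E[safe U (grant ∧ safe)]: least fixpoint, start Z0 = Sat((grant ∧ safe)) = {Sync}, add states in Sat(safe) with some successor in Z. Already a fixed point.
Sat(E[safe U (grant ∧ safe)]) = {Sync}
Crit ∉ Sat(E[safe U (grant ∧ safe)]) = {Sync}, so the formula does not hold at Crit.

No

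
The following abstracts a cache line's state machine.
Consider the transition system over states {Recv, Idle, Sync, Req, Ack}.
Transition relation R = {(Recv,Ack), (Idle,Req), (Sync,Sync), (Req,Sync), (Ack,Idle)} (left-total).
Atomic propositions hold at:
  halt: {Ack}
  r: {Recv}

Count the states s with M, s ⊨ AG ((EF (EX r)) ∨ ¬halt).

Sat(EX r) = {s : some successor in {Recv}} = ∅
EF (EX r): least fixpoint, start Z0 = ∅, add states with some successor in Z. Already a fixed point.
Sat(EF (EX r)) = ∅
Sat(¬halt) = {Recv, Idle, Sync, Req}
Sat((EF (EX r)) ∨ ¬halt) = {Recv, Idle, Sync, Req}
AG ((EF (EX r)) ∨ ¬halt): greatest fixpoint, start Z0 = {Recv, Idle, Sync, Req}, keep only states in Sat with every successor in Z. Z1 = {Idle, Sync, Req}; fixed.
Sat(AG ((EF (EX r)) ∨ ¬halt)) = {Idle, Sync, Req}
|Sat(AG ((EF (EX r)) ∨ ¬halt))| = |{Idle, Sync, Req}| = 3.

3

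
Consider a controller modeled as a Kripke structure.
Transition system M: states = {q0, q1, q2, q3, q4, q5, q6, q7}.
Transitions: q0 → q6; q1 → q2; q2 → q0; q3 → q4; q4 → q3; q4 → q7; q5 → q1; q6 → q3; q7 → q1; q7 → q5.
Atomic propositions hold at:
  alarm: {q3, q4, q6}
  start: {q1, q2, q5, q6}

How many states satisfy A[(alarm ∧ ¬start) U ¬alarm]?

5

Sat(¬start) = {q0, q3, q4, q7}
Sat(alarm ∧ ¬start) = {q3, q4}
Sat(¬alarm) = {q0, q1, q2, q5, q7}
A[(alarm ∧ ¬start) U ¬alarm]: least fixpoint, start Z0 = Sat(¬alarm) = {q0, q1, q2, q5, q7}, add states in Sat(alarm ∧ ¬start) with every successor in Z. Already a fixed point.
Sat(A[(alarm ∧ ¬start) U ¬alarm]) = {q0, q1, q2, q5, q7}
|Sat(A[(alarm ∧ ¬start) U ¬alarm])| = |{q0, q1, q2, q5, q7}| = 5.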